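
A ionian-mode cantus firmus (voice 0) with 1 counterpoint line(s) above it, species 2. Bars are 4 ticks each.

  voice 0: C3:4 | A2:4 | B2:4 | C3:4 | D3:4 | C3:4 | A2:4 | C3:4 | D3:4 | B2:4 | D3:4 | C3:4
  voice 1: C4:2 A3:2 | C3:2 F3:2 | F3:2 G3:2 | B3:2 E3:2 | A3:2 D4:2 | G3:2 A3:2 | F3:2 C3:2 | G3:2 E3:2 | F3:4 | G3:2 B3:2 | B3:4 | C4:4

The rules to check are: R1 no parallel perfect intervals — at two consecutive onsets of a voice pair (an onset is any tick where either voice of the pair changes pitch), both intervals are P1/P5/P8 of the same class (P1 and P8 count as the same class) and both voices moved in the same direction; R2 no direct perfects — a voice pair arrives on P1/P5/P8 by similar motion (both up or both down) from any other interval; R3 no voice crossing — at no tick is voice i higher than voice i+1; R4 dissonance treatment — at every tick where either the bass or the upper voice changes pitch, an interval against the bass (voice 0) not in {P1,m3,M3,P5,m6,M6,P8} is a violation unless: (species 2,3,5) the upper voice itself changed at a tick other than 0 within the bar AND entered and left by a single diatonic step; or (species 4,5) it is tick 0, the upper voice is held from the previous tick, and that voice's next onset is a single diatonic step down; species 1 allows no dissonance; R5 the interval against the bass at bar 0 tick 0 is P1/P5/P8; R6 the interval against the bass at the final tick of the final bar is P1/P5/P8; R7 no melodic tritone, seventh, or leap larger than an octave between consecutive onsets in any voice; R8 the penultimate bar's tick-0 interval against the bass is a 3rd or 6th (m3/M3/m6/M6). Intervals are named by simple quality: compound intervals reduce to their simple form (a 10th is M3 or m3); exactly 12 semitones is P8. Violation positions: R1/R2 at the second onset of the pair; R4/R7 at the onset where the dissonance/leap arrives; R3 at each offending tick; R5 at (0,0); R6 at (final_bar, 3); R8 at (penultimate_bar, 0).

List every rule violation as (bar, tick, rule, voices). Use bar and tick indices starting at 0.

bar 0: v0=C3 v1=C4 downbeat P8
bar 1: v0=A2 v1=C3 downbeat m3
bar 2: v0=B2 v1=F3 downbeat TT
bar 3: v0=C3 v1=B3 downbeat M7
bar 4: v0=D3 v1=A3 downbeat P5
bar 5: v0=C3 v1=G3 downbeat P5
bar 6: v0=A2 v1=F3 downbeat m6
bar 7: v0=C3 v1=G3 downbeat P5
bar 8: v0=D3 v1=F3 downbeat m3
bar 9: v0=B2 v1=G3 downbeat m6
bar 10: v0=D3 v1=B3 downbeat M6
bar 11: v0=C3 v1=C4 downbeat P8
  -> R4 @ bar 2 tick 0 v(0, 1): B2/F3 TT untreated
  -> R4 @ bar 3 tick 0 v(0, 1): C3/B3 M7 untreated
  -> R2 @ bar 4 tick 0 v(0, 1): C3/E3 M3 -> D3/A3 P5 similar
  -> R2 @ bar 5 tick 0 v(0, 1): D3/D4 P8 -> C3/G3 P5 similar
  -> R2 @ bar 7 tick 0 v(0, 1): A2/C3 m3 -> C3/G3 P5 similar

(2, 0, R4, (0, 1))
(3, 0, R4, (0, 1))
(4, 0, R2, (0, 1))
(5, 0, R2, (0, 1))
(7, 0, R2, (0, 1))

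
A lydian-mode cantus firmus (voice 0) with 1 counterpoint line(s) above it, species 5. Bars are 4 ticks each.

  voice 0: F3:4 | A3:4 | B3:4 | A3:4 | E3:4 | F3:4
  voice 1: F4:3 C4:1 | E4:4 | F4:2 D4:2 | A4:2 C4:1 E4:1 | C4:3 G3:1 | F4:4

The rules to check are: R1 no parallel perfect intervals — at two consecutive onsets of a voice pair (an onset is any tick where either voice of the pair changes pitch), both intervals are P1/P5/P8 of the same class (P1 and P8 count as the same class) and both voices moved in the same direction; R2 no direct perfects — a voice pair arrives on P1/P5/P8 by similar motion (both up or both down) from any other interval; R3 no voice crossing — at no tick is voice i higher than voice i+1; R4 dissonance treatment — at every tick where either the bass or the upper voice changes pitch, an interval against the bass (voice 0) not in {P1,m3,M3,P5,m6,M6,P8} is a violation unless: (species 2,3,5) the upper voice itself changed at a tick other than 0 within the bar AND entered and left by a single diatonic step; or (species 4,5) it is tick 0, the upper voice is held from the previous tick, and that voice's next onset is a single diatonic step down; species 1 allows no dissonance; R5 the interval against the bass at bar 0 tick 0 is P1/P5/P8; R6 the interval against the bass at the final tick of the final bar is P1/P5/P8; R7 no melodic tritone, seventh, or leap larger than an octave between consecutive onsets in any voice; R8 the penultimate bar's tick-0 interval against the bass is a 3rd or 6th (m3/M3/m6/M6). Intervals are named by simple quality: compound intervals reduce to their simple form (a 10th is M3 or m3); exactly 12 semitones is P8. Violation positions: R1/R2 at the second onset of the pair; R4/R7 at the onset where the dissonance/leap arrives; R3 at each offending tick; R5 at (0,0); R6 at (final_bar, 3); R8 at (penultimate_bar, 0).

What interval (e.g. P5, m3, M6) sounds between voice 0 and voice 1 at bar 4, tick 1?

m6

voice 0=E3 voice 1=C4 -> m6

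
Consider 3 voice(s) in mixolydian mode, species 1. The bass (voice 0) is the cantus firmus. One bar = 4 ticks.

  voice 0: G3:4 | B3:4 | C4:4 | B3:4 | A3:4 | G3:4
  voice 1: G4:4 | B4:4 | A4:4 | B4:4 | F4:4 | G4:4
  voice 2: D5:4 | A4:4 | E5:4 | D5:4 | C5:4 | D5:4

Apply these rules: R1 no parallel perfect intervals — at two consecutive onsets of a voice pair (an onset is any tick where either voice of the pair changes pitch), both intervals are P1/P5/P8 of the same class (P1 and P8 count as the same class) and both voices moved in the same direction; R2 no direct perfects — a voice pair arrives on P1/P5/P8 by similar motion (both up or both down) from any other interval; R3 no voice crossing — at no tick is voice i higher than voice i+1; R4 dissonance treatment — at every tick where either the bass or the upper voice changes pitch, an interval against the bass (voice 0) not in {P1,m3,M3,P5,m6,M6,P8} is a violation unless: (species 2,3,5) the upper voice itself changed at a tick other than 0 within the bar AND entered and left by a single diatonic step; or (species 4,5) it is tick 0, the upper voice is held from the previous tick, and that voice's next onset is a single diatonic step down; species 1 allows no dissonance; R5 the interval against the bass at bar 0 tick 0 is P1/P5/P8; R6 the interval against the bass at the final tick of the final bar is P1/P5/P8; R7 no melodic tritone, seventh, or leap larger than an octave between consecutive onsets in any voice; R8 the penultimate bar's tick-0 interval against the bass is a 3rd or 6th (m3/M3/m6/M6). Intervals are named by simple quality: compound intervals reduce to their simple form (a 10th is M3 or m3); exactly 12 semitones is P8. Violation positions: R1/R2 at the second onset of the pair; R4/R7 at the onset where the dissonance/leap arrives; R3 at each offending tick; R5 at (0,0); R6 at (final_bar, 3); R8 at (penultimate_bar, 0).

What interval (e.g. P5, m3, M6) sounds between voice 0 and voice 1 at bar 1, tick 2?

P8

voice 0=B3 voice 1=B4 -> P8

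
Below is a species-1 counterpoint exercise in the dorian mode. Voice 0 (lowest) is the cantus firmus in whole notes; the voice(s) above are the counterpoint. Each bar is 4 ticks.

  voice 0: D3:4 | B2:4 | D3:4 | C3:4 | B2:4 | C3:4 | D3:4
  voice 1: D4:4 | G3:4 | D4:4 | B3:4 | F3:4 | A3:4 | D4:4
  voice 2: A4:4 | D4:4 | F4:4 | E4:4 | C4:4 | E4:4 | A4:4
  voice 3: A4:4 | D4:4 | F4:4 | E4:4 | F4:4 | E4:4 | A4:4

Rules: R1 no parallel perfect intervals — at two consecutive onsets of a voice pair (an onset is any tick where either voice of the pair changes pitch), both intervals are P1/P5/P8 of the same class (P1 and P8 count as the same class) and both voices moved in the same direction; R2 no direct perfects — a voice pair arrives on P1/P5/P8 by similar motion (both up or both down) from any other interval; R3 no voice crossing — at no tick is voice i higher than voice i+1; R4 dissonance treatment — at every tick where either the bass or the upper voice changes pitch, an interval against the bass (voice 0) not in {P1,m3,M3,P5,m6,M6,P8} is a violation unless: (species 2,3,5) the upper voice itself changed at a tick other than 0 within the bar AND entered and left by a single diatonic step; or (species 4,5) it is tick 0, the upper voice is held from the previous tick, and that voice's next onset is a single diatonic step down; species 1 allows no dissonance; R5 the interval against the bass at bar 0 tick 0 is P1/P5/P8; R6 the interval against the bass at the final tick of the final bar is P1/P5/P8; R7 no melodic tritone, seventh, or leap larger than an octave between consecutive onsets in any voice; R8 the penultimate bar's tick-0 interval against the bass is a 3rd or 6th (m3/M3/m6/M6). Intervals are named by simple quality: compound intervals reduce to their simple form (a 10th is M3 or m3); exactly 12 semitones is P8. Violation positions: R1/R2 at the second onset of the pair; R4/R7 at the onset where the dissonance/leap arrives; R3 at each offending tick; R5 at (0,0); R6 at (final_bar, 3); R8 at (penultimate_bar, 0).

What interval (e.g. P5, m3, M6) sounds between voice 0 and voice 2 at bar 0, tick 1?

voice 0=D3 voice 2=A4 -> P5

P5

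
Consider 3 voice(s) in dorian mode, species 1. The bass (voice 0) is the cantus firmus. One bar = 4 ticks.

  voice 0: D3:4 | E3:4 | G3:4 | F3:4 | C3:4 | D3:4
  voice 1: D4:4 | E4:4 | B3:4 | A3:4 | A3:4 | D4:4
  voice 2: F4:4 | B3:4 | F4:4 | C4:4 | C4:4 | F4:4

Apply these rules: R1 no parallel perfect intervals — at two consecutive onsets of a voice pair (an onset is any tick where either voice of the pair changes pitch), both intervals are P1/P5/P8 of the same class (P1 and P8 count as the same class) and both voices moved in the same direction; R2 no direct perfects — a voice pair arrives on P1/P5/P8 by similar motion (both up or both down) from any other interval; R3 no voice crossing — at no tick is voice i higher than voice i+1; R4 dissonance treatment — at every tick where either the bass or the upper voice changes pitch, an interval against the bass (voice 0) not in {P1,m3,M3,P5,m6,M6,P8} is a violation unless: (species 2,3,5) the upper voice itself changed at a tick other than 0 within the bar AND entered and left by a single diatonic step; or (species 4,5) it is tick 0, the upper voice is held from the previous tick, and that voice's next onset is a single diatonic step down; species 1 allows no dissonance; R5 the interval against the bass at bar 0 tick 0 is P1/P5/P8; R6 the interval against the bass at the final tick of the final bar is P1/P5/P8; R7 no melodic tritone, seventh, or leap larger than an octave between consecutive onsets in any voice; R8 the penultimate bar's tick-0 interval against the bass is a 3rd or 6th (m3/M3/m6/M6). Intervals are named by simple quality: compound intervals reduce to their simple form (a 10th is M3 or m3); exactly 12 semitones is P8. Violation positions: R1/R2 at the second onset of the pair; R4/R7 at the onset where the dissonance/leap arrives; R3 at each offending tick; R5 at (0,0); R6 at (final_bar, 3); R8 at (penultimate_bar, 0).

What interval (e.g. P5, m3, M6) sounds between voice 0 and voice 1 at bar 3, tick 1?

M3

voice 0=F3 voice 1=A3 -> M3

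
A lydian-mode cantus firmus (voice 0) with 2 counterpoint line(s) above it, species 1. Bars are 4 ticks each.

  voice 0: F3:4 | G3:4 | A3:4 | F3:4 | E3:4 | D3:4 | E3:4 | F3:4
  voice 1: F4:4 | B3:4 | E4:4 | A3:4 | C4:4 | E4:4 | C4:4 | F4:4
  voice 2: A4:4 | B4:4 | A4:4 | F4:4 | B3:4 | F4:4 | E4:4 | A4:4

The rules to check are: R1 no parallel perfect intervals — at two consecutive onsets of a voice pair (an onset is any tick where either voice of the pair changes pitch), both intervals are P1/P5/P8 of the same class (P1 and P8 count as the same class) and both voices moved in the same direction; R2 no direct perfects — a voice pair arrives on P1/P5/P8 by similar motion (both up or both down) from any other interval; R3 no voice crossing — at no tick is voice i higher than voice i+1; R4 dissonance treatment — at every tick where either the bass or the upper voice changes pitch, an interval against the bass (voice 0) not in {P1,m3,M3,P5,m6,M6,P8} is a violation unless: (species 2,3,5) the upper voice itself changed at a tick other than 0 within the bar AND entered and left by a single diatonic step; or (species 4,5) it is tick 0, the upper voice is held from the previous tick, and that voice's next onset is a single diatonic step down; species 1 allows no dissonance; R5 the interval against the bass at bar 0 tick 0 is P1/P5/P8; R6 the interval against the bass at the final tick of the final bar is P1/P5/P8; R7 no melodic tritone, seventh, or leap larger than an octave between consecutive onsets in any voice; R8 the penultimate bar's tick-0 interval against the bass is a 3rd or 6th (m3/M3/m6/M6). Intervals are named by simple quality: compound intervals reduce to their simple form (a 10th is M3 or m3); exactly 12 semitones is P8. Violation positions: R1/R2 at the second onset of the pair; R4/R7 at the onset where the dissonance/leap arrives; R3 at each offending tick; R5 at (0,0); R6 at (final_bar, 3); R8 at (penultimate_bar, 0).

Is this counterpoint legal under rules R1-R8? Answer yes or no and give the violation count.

bar 0: v0=F3 v1=F4 v2=A4 (M3)
bar 1: v0=G3 v1=B3 v2=B4 (M3)
bar 2: v0=A3 v1=E4 v2=A4 (P8)
bar 3: v0=F3 v1=A3 v2=F4 (P8)
bar 4: v0=E3 v1=C4 v2=B3 (P5)
bar 5: v0=D3 v1=E4 v2=F4 (m3)
bar 6: v0=E3 v1=C4 v2=E4 (P8)
bar 7: v0=F3 v1=F4 v2=A4 (M3)
  R5 @ bar0.0: opens on M3
  R7 @ bar1.0: F4->B3 leap 6st
  R2 @ bar2.0: G3/B3 M3 -> A3/E4 P5 similar
  R1 @ bar3.0: A3/A4 P8 -> F3/F4 P8 similar
  R2 @ bar4.0: F3/F4 P8 -> E3/B3 P5 similar
  R3 @ bar4.0: C4 above B3
  R7 @ bar4.0: F4->B3 leap 6st
  R3 @ bar4.1: C4 above B3
  R3 @ bar4.2: C4 above B3
  R3 @ bar4.3: C4 above B3
  R4 @ bar5.0: D3/E4 M2 untreated
  R7 @ bar5.0: B3->F4 leap 6st
  R8 @ bar6.0: penult P8 not 3rd/6th
  R2 @ bar7.0: E3/C4 m6 -> F3/F4 P8 similar
  R6 @ bar7.3: closes on M3

No (15 violations)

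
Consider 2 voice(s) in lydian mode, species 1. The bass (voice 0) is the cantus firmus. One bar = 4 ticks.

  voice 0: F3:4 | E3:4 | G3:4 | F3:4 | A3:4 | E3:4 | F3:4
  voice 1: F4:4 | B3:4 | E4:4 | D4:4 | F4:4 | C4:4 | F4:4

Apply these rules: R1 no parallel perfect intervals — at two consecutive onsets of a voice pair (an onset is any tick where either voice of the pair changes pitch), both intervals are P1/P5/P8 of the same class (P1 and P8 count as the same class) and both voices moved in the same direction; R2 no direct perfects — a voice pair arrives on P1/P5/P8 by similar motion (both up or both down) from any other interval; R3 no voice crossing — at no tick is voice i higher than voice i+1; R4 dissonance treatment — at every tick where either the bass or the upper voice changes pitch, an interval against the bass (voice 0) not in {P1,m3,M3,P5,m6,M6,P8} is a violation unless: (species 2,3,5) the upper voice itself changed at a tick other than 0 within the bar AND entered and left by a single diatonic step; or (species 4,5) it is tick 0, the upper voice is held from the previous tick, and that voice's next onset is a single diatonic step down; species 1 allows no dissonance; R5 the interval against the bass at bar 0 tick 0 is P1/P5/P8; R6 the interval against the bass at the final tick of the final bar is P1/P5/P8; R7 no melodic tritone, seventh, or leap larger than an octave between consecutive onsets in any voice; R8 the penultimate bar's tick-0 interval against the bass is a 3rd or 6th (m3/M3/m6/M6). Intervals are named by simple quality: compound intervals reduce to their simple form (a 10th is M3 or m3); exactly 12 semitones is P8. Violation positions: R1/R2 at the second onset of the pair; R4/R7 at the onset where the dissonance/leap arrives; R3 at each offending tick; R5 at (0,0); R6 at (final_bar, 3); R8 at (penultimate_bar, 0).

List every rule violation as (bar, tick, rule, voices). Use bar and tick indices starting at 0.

(1, 0, R2, (0, 1))
(1, 0, R7, (1,))
(6, 0, R2, (0, 1))

bar 0: v0=F3 v1=F4 downbeat P8
bar 1: v0=E3 v1=B3 downbeat P5
bar 2: v0=G3 v1=E4 downbeat M6
bar 3: v0=F3 v1=D4 downbeat M6
bar 4: v0=A3 v1=F4 downbeat m6
bar 5: v0=E3 v1=C4 downbeat m6
bar 6: v0=F3 v1=F4 downbeat P8
  -> R2 @ bar 1 tick 0 v(0, 1): F3/F4 P8 -> E3/B3 P5 similar
  -> R7 @ bar 1 tick 0 v(1,): F4->B3 leap 6st
  -> R2 @ bar 6 tick 0 v(0, 1): E3/C4 m6 -> F3/F4 P8 similar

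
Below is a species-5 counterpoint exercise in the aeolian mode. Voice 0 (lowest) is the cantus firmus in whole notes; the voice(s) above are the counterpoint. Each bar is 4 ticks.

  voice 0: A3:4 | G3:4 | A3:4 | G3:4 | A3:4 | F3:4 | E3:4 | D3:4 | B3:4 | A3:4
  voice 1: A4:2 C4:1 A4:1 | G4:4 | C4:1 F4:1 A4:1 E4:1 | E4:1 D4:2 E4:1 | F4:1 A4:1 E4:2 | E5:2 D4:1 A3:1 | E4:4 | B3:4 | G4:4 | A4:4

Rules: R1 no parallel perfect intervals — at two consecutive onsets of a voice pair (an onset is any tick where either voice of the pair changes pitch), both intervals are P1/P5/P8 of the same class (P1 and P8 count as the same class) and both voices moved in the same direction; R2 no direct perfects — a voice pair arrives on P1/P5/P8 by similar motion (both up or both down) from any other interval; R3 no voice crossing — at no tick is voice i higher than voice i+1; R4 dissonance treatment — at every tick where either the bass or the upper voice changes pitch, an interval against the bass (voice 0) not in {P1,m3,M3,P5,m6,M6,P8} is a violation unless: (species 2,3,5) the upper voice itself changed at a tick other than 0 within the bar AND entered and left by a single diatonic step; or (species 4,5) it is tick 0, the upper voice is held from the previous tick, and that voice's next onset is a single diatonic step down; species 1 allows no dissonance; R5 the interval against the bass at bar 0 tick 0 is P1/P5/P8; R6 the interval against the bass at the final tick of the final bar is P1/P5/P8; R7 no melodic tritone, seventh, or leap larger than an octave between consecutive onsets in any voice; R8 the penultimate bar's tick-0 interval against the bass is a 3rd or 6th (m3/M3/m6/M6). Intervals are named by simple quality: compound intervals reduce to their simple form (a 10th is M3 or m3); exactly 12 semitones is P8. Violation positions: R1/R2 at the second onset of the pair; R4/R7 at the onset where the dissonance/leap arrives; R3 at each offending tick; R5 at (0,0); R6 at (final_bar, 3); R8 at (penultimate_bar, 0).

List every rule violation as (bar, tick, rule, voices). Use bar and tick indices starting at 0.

bar 0: v0=A3 v1=A4 downbeat P8
bar 1: v0=G3 v1=G4 downbeat P8
bar 2: v0=A3 v1=C4 downbeat m3
bar 3: v0=G3 v1=E4 downbeat M6
bar 4: v0=A3 v1=F4 downbeat m6
bar 5: v0=F3 v1=E5 downbeat M7
bar 6: v0=E3 v1=E4 downbeat P8
bar 7: v0=D3 v1=B3 downbeat M6
bar 8: v0=B3 v1=G4 downbeat m6
bar 9: v0=A3 v1=A4 downbeat P8
  -> R1 @ bar 1 tick 0 v(0, 1): A3/A4 P8 -> G3/G4 P8 similar
  -> R4 @ bar 5 tick 0 v(0, 1): F3/E5 M7 untreated
  -> R7 @ bar 5 tick 2 v(1,): E5->D4 leap 14st

(1, 0, R1, (0, 1))
(5, 0, R4, (0, 1))
(5, 2, R7, (1,))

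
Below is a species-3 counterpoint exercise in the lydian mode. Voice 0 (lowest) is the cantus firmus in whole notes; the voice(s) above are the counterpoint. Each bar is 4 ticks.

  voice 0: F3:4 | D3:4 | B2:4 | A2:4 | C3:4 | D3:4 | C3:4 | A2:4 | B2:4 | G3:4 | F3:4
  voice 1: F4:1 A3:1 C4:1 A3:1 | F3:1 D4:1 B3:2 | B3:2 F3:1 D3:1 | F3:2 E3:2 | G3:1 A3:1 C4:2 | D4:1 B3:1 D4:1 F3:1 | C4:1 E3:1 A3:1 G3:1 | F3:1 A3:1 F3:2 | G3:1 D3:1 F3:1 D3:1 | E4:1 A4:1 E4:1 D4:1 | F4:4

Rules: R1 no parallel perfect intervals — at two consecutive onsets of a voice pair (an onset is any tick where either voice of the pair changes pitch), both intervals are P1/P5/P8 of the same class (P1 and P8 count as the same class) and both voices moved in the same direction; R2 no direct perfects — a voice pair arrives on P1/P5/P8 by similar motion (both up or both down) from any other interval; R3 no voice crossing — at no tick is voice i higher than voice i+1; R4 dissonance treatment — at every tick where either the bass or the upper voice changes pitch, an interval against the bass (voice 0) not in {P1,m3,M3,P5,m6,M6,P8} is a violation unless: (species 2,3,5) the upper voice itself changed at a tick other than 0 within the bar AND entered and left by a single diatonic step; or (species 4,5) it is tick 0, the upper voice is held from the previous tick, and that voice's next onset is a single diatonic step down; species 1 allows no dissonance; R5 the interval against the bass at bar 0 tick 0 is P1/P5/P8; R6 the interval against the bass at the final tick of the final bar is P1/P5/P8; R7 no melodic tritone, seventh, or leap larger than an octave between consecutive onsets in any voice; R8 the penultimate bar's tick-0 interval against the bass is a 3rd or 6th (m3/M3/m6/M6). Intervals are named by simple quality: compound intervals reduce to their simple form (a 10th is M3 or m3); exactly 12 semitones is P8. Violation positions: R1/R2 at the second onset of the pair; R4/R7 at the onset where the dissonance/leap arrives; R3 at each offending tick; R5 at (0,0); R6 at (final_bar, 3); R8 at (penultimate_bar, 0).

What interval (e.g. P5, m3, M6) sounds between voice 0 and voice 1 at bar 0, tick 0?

P8

voice 0=F3 voice 1=F4 -> P8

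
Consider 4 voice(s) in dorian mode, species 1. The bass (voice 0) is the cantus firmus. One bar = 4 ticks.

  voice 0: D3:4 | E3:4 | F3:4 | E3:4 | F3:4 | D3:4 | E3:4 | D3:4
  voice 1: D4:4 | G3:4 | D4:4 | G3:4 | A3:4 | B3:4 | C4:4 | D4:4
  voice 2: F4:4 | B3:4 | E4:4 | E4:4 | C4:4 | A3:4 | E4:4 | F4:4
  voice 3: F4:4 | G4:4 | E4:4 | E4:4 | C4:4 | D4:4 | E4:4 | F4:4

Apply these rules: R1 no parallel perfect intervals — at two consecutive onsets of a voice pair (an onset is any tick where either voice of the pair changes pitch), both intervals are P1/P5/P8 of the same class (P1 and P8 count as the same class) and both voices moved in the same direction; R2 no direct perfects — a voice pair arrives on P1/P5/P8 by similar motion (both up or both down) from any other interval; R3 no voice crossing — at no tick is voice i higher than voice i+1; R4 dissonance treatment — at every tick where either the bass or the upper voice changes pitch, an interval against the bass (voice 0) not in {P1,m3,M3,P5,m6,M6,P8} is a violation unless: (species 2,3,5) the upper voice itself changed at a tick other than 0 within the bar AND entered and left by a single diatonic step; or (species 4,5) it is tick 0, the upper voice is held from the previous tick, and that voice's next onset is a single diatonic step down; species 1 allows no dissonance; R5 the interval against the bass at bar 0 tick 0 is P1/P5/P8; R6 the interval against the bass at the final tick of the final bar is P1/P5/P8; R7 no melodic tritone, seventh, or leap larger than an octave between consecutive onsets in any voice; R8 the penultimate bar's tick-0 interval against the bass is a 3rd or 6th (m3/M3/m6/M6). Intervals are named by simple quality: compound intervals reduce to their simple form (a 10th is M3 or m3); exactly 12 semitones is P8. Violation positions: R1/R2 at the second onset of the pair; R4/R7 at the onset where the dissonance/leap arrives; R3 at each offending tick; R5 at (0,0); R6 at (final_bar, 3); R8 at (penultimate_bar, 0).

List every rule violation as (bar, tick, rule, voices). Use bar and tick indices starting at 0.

(0, 0, R5, (0, 2))
(0, 0, R5, (0, 3))
(1, 0, R7, (2,))
(2, 0, R4, (0, 2))
(2, 0, R4, (0, 3))
(4, 0, R1, (2, 3))
(5, 0, R1, (0, 2))
(5, 0, R3, (1, 2))
(5, 1, R3, (1, 2))
(5, 2, R3, (1, 2))
(5, 3, R3, (1, 2))
(6, 0, R1, (0, 3))
(6, 0, R2, (0, 2))
(6, 0, R2, (2, 3))
(6, 0, R8, (0, 2))
(6, 0, R8, (0, 3))
(7, 0, R1, (2, 3))
(7, 3, R6, (0, 2))
(7, 3, R6, (0, 3))

bar 0: v0=D3 v1=D4 v2=F4 v3=F4 downbeat m3
bar 1: v0=E3 v1=G3 v2=B3 v3=G4 downbeat m3
bar 2: v0=F3 v1=D4 v2=E4 v3=E4 downbeat M7
bar 3: v0=E3 v1=G3 v2=E4 v3=E4 downbeat P8
bar 4: v0=F3 v1=A3 v2=C4 v3=C4 downbeat P5
bar 5: v0=D3 v1=B3 v2=A3 v3=D4 downbeat P8
bar 6: v0=E3 v1=C4 v2=E4 v3=E4 downbeat P8
bar 7: v0=D3 v1=D4 v2=F4 v3=F4 downbeat m3
  -> R5 @ bar 0 tick 0 v(0, 2): opens on m3
  -> R5 @ bar 0 tick 0 v(0, 3): opens on m3
  -> R7 @ bar 1 tick 0 v(2,): F4->B3 leap 6st
  -> R4 @ bar 2 tick 0 v(0, 2): F3/E4 M7 untreated
  -> R4 @ bar 2 tick 0 v(0, 3): F3/E4 M7 untreated
  -> R1 @ bar 4 tick 0 v(2, 3): E4/E4 P1 -> C4/C4 P1 similar
  -> R1 @ bar 5 tick 0 v(0, 2): F3/C4 P5 -> D3/A3 P5 similar
  -> R3 @ bar 5 tick 0 v(1, 2): B3 above A3
  -> R3 @ bar 5 tick 1 v(1, 2): B3 above A3
  -> R3 @ bar 5 tick 2 v(1, 2): B3 above A3
  -> R3 @ bar 5 tick 3 v(1, 2): B3 above A3
  -> R1 @ bar 6 tick 0 v(0, 3): D3/D4 P8 -> E3/E4 P8 similar
  -> R2 @ bar 6 tick 0 v(0, 2): D3/A3 P5 -> E3/E4 P8 similar
  -> R2 @ bar 6 tick 0 v(2, 3): A3/D4 P4 -> E4/E4 P1 similar
  -> R8 @ bar 6 tick 0 v(0, 2): penult P8 not 3rd/6th
  -> R8 @ bar 6 tick 0 v(0, 3): penult P8 not 3rd/6th
  -> R1 @ bar 7 tick 0 v(2, 3): E4/E4 P1 -> F4/F4 P1 similar
  -> R6 @ bar 7 tick 3 v(0, 2): closes on m3
  -> R6 @ bar 7 tick 3 v(0, 3): closes on m3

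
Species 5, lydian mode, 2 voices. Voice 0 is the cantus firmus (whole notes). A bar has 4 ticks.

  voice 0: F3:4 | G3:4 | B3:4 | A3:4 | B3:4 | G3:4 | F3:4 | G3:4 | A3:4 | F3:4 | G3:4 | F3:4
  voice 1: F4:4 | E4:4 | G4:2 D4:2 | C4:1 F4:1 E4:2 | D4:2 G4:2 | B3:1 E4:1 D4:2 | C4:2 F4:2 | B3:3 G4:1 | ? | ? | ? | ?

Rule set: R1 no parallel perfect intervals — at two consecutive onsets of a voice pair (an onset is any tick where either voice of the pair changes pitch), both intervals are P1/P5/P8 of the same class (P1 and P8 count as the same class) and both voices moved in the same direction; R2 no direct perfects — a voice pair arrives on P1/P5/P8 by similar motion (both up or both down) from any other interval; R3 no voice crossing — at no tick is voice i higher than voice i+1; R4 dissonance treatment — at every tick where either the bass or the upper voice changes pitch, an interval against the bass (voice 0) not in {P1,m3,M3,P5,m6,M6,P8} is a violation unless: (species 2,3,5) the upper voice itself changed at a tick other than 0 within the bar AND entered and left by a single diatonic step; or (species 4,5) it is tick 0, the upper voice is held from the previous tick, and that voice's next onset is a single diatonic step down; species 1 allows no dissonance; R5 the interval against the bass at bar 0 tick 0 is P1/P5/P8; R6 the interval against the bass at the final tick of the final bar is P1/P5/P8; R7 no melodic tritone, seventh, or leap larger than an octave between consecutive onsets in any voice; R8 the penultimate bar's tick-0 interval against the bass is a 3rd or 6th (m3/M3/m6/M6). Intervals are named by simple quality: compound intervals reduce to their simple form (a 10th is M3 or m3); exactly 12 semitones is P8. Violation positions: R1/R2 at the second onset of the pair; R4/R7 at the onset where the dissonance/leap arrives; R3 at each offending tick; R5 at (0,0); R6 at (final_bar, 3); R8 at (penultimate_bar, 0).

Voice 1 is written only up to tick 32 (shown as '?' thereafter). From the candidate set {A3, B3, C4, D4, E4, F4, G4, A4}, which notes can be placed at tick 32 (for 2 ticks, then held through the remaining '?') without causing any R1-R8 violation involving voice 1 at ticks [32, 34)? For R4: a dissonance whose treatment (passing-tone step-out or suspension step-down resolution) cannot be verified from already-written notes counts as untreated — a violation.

A3: violates R7
B3: violates R4
C4: legal
D4: violates R4
E4: legal
F4: legal
G4: violates R4
A4: violates R1

{C4, E4, F4}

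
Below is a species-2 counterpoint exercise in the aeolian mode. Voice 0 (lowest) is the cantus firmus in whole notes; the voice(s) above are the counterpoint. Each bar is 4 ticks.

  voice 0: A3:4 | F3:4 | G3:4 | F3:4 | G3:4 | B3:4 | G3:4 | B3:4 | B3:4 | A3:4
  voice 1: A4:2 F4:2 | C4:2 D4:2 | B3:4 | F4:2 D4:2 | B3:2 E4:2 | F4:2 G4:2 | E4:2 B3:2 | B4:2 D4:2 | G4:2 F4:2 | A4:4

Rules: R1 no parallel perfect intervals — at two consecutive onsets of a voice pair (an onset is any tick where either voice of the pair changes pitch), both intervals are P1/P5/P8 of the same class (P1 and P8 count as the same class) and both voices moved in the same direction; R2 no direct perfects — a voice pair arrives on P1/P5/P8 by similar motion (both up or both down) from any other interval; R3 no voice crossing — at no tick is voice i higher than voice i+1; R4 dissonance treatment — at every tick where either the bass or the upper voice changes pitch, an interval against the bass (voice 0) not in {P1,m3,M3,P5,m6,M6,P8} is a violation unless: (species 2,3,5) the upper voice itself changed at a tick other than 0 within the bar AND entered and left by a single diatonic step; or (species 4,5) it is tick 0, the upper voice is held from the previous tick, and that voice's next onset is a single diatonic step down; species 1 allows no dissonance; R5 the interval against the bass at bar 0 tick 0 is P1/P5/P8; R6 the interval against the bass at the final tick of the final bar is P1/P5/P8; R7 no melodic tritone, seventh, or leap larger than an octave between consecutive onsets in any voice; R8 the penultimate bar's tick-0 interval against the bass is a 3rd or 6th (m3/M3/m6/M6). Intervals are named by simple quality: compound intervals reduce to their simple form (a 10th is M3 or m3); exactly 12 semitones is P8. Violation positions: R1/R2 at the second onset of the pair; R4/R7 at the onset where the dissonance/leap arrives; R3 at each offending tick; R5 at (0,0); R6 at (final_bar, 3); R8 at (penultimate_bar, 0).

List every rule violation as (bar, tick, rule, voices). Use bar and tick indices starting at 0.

bar 0: v0=A3 v1=A4 downbeat P8
bar 1: v0=F3 v1=C4 downbeat P5
bar 2: v0=G3 v1=B3 downbeat M3
bar 3: v0=F3 v1=F4 downbeat P8
bar 4: v0=G3 v1=B3 downbeat M3
bar 5: v0=B3 v1=F4 downbeat TT
bar 6: v0=G3 v1=E4 downbeat M6
bar 7: v0=B3 v1=B4 downbeat P8
bar 8: v0=B3 v1=G4 downbeat m6
bar 9: v0=A3 v1=A4 downbeat P8
  -> R2 @ bar 1 tick 0 v(0, 1): A3/F4 m6 -> F3/C4 P5 similar
  -> R7 @ bar 3 tick 0 v(1,): B3->F4 leap 6st
  -> R4 @ bar 5 tick 0 v(0, 1): B3/F4 TT untreated
  -> R2 @ bar 7 tick 0 v(0, 1): G3/B3 M3 -> B3/B4 P8 similar
  -> R4 @ bar 8 tick 2 v(0, 1): B3/F4 TT untreated

(1, 0, R2, (0, 1))
(3, 0, R7, (1,))
(5, 0, R4, (0, 1))
(7, 0, R2, (0, 1))
(8, 2, R4, (0, 1))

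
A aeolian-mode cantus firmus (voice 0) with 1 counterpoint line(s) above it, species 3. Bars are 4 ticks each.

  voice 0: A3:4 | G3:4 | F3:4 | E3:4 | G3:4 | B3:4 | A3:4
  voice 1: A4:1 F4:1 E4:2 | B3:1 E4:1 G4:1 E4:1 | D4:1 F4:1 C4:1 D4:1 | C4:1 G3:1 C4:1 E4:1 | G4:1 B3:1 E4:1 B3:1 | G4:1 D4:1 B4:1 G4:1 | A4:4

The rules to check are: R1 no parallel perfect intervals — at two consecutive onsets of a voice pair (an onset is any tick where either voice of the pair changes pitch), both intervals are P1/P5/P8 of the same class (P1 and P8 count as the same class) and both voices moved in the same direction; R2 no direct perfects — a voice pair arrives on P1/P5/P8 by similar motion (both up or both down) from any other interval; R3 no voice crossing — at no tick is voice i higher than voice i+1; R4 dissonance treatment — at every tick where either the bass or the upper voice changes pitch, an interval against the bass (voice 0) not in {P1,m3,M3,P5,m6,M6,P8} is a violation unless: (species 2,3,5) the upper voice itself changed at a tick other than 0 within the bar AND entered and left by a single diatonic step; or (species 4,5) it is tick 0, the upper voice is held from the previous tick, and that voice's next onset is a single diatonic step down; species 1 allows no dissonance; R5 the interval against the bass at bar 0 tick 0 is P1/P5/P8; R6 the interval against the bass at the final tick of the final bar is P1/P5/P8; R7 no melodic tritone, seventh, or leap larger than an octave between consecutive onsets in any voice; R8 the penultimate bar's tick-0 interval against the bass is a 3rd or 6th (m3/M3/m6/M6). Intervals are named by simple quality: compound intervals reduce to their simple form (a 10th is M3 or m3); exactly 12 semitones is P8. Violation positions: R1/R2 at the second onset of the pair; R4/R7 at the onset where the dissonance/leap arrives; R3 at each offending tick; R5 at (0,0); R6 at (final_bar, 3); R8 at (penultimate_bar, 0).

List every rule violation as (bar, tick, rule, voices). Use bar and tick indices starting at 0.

(4, 0, R1, (0, 1))

bar 0: v0=A3 v1=A4 downbeat P8
bar 1: v0=G3 v1=B3 downbeat M3
bar 2: v0=F3 v1=D4 downbeat M6
bar 3: v0=E3 v1=C4 downbeat m6
bar 4: v0=G3 v1=G4 downbeat P8
bar 5: v0=B3 v1=G4 downbeat m6
bar 6: v0=A3 v1=A4 downbeat P8
  -> R1 @ bar 4 tick 0 v(0, 1): E3/E4 P8 -> G3/G4 P8 similar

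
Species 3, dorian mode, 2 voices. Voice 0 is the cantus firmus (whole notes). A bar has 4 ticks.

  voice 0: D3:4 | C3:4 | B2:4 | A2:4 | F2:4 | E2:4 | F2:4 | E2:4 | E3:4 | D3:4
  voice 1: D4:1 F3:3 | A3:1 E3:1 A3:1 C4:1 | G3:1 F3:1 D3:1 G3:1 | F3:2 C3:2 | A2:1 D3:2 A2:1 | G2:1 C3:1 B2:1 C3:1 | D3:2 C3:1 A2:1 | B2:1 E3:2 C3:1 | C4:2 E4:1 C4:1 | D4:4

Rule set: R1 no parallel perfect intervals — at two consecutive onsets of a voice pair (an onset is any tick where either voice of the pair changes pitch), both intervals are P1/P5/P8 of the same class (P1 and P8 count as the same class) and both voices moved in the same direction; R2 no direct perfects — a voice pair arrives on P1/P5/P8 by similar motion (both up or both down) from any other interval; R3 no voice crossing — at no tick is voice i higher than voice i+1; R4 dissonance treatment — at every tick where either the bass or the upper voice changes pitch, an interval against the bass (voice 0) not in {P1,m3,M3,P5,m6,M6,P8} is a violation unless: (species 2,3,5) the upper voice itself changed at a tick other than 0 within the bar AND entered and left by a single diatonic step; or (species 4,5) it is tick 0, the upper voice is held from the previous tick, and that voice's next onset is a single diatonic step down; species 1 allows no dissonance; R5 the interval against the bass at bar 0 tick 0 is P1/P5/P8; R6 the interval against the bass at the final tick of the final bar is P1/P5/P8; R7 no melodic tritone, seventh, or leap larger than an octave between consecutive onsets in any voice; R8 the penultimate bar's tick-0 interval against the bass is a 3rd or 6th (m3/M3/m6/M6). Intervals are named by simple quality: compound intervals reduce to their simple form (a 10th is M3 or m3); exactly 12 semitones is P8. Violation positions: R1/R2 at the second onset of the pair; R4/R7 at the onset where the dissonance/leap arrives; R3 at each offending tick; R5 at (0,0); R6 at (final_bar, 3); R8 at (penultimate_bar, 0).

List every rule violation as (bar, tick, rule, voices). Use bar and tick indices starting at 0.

bar 0: v0=D3 v1=D4 downbeat P8
bar 1: v0=C3 v1=A3 downbeat M6
bar 2: v0=B2 v1=G3 downbeat m6
bar 3: v0=A2 v1=F3 downbeat m6
bar 4: v0=F2 v1=A2 downbeat M3
bar 5: v0=E2 v1=G2 downbeat m3
bar 6: v0=F2 v1=D3 downbeat M6
bar 7: v0=E2 v1=B2 downbeat P5
bar 8: v0=E3 v1=C4 downbeat m6
bar 9: v0=D3 v1=D4 downbeat P8
  -> R4 @ bar 2 tick 1 v(0, 1): B2/F3 TT untreated

(2, 1, R4, (0, 1))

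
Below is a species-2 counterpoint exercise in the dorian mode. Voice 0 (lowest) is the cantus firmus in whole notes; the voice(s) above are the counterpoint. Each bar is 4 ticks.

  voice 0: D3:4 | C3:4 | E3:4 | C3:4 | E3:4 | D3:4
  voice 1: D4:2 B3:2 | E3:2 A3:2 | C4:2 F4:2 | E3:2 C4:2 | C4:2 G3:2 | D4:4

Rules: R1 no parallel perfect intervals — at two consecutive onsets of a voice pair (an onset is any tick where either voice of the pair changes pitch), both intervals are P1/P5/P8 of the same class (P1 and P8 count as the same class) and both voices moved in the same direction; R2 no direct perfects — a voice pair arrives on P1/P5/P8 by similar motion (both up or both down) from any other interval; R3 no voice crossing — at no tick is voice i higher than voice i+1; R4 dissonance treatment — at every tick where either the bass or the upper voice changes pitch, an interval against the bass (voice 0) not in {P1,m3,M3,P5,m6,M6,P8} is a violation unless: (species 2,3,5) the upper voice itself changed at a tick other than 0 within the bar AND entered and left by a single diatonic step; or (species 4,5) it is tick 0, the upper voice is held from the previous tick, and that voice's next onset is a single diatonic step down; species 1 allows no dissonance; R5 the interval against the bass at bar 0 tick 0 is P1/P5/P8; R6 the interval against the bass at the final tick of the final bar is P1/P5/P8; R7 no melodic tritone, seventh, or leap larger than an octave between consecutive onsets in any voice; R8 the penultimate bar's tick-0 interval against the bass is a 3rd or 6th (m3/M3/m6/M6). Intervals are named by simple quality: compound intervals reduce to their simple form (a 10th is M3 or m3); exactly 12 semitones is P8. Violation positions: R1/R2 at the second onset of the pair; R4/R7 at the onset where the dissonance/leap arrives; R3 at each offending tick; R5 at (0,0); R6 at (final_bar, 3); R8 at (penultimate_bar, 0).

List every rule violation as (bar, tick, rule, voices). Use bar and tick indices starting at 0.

(2, 2, R4, (0, 1))
(3, 0, R7, (1,))

bar 0: v0=D3 v1=D4 downbeat P8
bar 1: v0=C3 v1=E3 downbeat M3
bar 2: v0=E3 v1=C4 downbeat m6
bar 3: v0=C3 v1=E3 downbeat M3
bar 4: v0=E3 v1=C4 downbeat m6
bar 5: v0=D3 v1=D4 downbeat P8
  -> R4 @ bar 2 tick 2 v(0, 1): E3/F4 m2 untreated
  -> R7 @ bar 3 tick 0 v(1,): F4->E3 leap 13st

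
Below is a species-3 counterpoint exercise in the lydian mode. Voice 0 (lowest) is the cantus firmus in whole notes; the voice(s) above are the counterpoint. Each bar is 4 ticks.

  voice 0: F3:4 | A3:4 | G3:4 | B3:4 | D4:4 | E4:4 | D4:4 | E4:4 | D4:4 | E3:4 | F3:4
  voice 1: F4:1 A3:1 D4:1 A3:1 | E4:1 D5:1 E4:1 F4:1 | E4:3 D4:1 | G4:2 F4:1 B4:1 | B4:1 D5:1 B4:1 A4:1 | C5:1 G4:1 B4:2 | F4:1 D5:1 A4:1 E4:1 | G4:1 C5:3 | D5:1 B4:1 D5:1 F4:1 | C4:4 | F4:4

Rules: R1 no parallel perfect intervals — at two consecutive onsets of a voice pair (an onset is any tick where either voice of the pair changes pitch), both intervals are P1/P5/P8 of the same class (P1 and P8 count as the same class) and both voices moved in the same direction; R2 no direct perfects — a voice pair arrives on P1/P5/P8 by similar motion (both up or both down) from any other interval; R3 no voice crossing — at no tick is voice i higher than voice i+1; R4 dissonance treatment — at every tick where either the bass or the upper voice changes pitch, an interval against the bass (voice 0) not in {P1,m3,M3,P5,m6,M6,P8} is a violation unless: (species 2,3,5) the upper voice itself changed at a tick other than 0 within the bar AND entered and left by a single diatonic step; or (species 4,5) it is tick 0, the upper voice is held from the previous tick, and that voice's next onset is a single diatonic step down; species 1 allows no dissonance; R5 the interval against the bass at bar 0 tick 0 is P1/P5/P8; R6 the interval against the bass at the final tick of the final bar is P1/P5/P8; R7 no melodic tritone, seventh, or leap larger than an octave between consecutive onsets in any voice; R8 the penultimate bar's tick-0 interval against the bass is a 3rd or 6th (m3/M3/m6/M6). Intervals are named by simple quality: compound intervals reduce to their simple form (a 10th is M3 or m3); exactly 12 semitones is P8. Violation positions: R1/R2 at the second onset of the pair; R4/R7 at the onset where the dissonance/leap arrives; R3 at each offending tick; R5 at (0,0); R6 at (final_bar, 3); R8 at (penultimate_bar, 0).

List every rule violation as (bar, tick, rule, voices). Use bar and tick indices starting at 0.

(1, 0, R2, (0, 1))
(1, 1, R4, (0, 1))
(1, 1, R7, (1,))
(1, 2, R7, (1,))
(3, 2, R4, (0, 1))
(3, 3, R7, (1,))
(6, 0, R7, (1,))
(6, 3, R4, (0, 1))
(9, 0, R7, (0,))
(10, 0, R2, (0, 1))

bar 0: v0=F3 v1=F4 downbeat P8
bar 1: v0=A3 v1=E4 downbeat P5
bar 2: v0=G3 v1=E4 downbeat M6
bar 3: v0=B3 v1=G4 downbeat m6
bar 4: v0=D4 v1=B4 downbeat M6
bar 5: v0=E4 v1=C5 downbeat m6
bar 6: v0=D4 v1=F4 downbeat m3
bar 7: v0=E4 v1=G4 downbeat m3
bar 8: v0=D4 v1=D5 downbeat P8
bar 9: v0=E3 v1=C4 downbeat m6
bar 10: v0=F3 v1=F4 downbeat P8
  -> R2 @ bar 1 tick 0 v(0, 1): F3/A3 M3 -> A3/E4 P5 similar
  -> R4 @ bar 1 tick 1 v(0, 1): A3/D5 P4 untreated
  -> R7 @ bar 1 tick 1 v(1,): E4->D5 leap 10st
  -> R7 @ bar 1 tick 2 v(1,): D5->E4 leap 10st
  -> R4 @ bar 3 tick 2 v(0, 1): B3/F4 TT untreated
  -> R7 @ bar 3 tick 3 v(1,): F4->B4 leap 6st
  -> R7 @ bar 6 tick 0 v(1,): B4->F4 leap 6st
  -> R4 @ bar 6 tick 3 v(0, 1): D4/E4 M2 untreated
  -> R7 @ bar 9 tick 0 v(0,): D4->E3 leap 10st
  -> R2 @ bar 10 tick 0 v(0, 1): E3/C4 m6 -> F3/F4 P8 similar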